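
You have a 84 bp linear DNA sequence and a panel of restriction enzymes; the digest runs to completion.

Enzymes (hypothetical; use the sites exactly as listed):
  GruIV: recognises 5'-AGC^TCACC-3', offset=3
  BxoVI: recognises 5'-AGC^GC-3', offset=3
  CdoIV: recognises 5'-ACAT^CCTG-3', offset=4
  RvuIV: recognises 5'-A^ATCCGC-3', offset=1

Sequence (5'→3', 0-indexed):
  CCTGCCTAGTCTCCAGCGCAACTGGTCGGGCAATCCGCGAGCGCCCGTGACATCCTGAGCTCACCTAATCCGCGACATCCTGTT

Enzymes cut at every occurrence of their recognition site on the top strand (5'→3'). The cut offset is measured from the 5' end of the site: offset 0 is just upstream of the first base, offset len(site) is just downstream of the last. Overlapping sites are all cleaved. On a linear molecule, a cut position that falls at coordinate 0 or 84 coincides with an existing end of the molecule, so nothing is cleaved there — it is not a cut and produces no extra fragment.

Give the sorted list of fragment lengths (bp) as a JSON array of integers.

[6,7,7,10,11,11,15,17]

Site scan:
  GruIV (AGCTCACC, off=3): starts [57] → cuts [60]
  BxoVI (AGCGC, off=3): starts [14, 39] → cuts [17, 42]
  CdoIV (ACATCCTG, off=4): starts [49, 74] → cuts [53, 78]
  RvuIV (AATCCGC, off=1): starts [31, 66] → cuts [32, 67]

All cut coordinates (distinct, sorted): [17, 32, 42, 53, 60, 67, 78]

Fragment lengths:
  [0,17): 17 bp
  [17,32): 15 bp
  [32,42): 10 bp
  [42,53): 11 bp
  [53,60): 7 bp
  [60,67): 7 bp
  [67,78): 11 bp
  [78,84): 6 bp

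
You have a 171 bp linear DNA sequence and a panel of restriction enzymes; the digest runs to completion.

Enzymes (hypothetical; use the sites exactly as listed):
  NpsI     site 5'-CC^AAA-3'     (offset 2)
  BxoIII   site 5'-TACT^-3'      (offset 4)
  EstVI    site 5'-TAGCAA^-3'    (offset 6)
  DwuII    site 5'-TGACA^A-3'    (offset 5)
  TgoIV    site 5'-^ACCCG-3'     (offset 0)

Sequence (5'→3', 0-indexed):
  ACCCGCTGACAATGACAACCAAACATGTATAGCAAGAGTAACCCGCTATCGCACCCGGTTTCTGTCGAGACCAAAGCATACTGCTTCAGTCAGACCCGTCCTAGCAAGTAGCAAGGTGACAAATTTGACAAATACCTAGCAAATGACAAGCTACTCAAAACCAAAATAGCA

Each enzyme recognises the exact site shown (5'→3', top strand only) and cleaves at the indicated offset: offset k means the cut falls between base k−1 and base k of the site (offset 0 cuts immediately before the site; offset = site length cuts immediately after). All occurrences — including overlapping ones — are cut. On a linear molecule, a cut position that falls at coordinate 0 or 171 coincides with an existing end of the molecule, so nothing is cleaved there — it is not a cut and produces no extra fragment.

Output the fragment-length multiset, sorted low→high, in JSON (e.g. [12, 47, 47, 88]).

[3,5,6,6,7,7,7,7,9,9,10,11,11,12,12,14,15,20]

Site scan:
  NpsI (CCAAA, off=2): starts [18, 70, 160] → cuts [20, 72, 162]
  BxoIII (TACT, off=4): starts [78, 151] → cuts [82, 155]
  EstVI (TAGCAA, off=6): starts [29, 101, 108, 136] → cuts [35, 107, 114, 142]
  DwuII (TGACAA, off=5): starts [6, 12, 116, 125, 143] → cuts [11, 17, 121, 130, 148]
  TgoIV (ACCCG, off=0): starts [0, 40, 52, 93] → cuts [40, 52, 93] (position 0 is a terminus of the linear molecule — no cut)

Pooled cuts: [11, 17, 20, 35, 40, 52, 72, 82, 93, 107, 114, 121, 130, 142, 148, 155, 162]

Fragment lengths:
  [0,11): 11 bp
  [11,17): 6 bp
  [17,20): 3 bp
  [20,35): 15 bp
  [35,40): 5 bp
  [40,52): 12 bp
  [52,72): 20 bp
  [72,82): 10 bp
  [82,93): 11 bp
  [93,107): 14 bp
  [107,114): 7 bp
  [114,121): 7 bp
  [121,130): 9 bp
  [130,142): 12 bp
  [142,148): 6 bp
  [148,155): 7 bp
  [155,162): 7 bp
  [162,171): 9 bp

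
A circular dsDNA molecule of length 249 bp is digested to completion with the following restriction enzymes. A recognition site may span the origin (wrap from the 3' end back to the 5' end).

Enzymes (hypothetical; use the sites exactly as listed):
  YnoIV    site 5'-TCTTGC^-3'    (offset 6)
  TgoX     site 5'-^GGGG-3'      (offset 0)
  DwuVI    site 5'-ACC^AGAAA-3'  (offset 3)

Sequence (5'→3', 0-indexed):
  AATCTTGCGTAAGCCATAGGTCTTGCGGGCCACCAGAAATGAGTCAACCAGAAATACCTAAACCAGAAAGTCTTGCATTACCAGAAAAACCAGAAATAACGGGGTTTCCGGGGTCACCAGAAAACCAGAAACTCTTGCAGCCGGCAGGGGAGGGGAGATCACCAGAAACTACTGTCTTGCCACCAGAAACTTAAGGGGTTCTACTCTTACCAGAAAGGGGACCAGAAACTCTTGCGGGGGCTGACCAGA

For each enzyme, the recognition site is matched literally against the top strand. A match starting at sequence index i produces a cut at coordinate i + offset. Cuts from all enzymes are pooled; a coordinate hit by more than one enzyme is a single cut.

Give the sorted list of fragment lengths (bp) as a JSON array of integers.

Per-enzyme occurrences:
  YnoIV TCTTGC/6: at [2, 20, 70, 132, 174, 229] ⇒ [8, 26, 76, 138, 180, 235]
  TgoX GGGG/0: at [100, 109, 146, 151, 194, 216, 235, 236] ⇒ [100, 109, 146, 151, 194, 216, 235, 236]
  DwuVI ACCAGAAA/3: at [31, 46, 61, 79, 88, 115, 123, 160, 181, 208, 220, 243] ⇒ [34, 49, 64, 82, 91, 118, 126, 163, 184, 211, 223, 246]

All cut coordinates (distinct, sorted): [8, 26, 34, 49, 64, 76, 82, 91, 100, 109, 118, 126, 138, 146, 151, 163, 180, 184, 194, 211, 216, 223, 235, 236, 246]

Fragment lengths:
  8→26: 18 bp
  26→34: 8 bp
  34→49: 15 bp
  49→64: 15 bp
  64→76: 12 bp
  76→82: 6 bp
  82→91: 9 bp
  91→100: 9 bp
  100→109: 9 bp
  109→118: 9 bp
  118→126: 8 bp
  126→138: 12 bp
  138→146: 8 bp
  146→151: 5 bp
  151→163: 12 bp
  163→180: 17 bp
  180→184: 4 bp
  184→194: 10 bp
  194→211: 17 bp
  211→216: 5 bp
  216→223: 7 bp
  223→235: 12 bp
  235→236: 1 bp
  236→246: 10 bp
  246→8 (wrap): 249-246+8 = 11 bp

[1,4,5,5,6,7,8,8,8,9,9,9,9,10,10,11,12,12,12,12,15,15,17,17,18]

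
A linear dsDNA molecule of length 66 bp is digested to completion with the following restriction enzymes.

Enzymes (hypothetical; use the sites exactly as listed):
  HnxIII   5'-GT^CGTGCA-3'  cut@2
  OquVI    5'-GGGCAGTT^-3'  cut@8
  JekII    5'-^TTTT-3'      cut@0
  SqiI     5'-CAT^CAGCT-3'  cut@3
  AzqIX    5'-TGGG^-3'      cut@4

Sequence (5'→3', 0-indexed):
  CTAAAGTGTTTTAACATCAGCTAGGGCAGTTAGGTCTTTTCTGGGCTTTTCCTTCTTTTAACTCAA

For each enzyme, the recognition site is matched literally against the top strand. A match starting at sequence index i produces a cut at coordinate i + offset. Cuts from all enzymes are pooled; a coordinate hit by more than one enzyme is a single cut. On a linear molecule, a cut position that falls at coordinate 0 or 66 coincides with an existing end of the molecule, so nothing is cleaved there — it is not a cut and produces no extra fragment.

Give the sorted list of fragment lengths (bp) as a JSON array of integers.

Per-enzyme occurrences:
  HnxIII (GTCGTGCA, off=2): no sites
  OquVI (GGGCAGTT, off=8): starts [23] → cuts [31]
  JekII (TTTT, off=0): starts [8, 36, 46, 55] → cuts [8, 36, 46, 55]
  SqiI (CATCAGCT, off=3): starts [14] → cuts [17]
  AzqIX (TGGG, off=4): starts [41] → cuts [45]

All cut coordinates (distinct, sorted): [8, 17, 31, 36, 45, 46, 55]

Fragment lengths:
  [0,8): 8 bp
  [8,17): 9 bp
  [17,31): 14 bp
  [31,36): 5 bp
  [36,45): 9 bp
  [45,46): 1 bp
  [46,55): 9 bp
  [55,66): 11 bp

[1,5,8,9,9,9,11,14]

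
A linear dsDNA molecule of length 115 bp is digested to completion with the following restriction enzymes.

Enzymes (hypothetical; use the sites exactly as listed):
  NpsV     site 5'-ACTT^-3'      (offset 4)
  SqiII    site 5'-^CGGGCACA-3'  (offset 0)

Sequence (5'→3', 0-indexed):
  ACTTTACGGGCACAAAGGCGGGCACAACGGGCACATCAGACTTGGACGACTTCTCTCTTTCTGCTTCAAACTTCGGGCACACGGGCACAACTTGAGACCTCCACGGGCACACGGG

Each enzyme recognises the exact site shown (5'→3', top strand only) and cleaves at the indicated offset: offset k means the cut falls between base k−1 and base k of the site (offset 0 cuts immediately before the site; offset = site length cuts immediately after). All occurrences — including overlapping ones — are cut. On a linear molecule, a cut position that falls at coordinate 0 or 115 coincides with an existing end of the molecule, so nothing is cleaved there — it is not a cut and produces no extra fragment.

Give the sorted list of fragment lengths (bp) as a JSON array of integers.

[2,4,8,9,9,10,12,12,12,16,21]

Per-enzyme occurrences:
  NpsV (ACTT, off=4): starts [0, 39, 48, 69, 89] → cuts [4, 43, 52, 73, 93]
  SqiII (CGGGCACA, off=0): starts [6, 18, 27, 73, 81, 103] → cuts [6, 18, 27, 73, 81, 103]

All cut coordinates (distinct, sorted): [4, 6, 18, 27, 43, 52, 73, 81, 93, 103]

Fragments:
  [0,4): 4 bp
  [4,6): 2 bp
  [6,18): 12 bp
  [18,27): 9 bp
  [27,43): 16 bp
  [43,52): 9 bp
  [52,73): 21 bp
  [73,81): 8 bp
  [81,93): 12 bp
  [93,103): 10 bp
  [103,115): 12 bp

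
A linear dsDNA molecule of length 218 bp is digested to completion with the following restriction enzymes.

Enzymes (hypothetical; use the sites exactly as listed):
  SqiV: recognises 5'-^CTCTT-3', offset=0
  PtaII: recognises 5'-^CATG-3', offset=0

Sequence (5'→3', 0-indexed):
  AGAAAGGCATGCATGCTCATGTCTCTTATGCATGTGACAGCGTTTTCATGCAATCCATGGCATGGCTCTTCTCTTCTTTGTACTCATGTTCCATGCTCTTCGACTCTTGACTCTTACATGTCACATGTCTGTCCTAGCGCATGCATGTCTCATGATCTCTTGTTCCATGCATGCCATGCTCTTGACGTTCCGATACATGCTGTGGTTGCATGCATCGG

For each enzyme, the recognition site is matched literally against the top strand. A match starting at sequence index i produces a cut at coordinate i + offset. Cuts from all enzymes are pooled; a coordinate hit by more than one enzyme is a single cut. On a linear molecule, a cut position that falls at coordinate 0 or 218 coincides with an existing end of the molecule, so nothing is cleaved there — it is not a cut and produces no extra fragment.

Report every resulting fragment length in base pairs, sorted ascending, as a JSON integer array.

Site scan:
  SqiV (CTCTT, off=0): starts [22, 65, 70, 95, 103, 110, 156, 178] → cuts [22, 65, 70, 95, 103, 110, 156, 178]
  PtaII (CATG, off=0): starts [7, 11, 17, 30, 46, 55, 60, 84, 91, 116, 123, 139, 143, 150, 165, 169, 174, 195, 208] → cuts [7, 11, 17, 30, 46, 55, 60, 84, 91, 116, 123, 139, 143, 150, 165, 169, 174, 195, 208]

Pooled cuts: [7, 11, 17, 22, 30, 46, 55, 60, 65, 70, 84, 91, 95, 103, 110, 116, 123, 139, 143, 150, 156, 165, 169, 174, 178, 195, 208]

Fragment lengths:
  [0,7): 7 bp
  [7,11): 4 bp
  [11,17): 6 bp
  [17,22): 5 bp
  [22,30): 8 bp
  [30,46): 16 bp
  [46,55): 9 bp
  [55,60): 5 bp
  [60,65): 5 bp
  [65,70): 5 bp
  [70,84): 14 bp
  [84,91): 7 bp
  [91,95): 4 bp
  [95,103): 8 bp
  [103,110): 7 bp
  [110,116): 6 bp
  [116,123): 7 bp
  [123,139): 16 bp
  [139,143): 4 bp
  [143,150): 7 bp
  [150,156): 6 bp
  [156,165): 9 bp
  [165,169): 4 bp
  [169,174): 5 bp
  [174,178): 4 bp
  [178,195): 17 bp
  [195,208): 13 bp
  [208,218): 10 bp

[4,4,4,4,4,5,5,5,5,5,6,6,6,7,7,7,7,7,8,8,9,9,10,13,14,16,16,17]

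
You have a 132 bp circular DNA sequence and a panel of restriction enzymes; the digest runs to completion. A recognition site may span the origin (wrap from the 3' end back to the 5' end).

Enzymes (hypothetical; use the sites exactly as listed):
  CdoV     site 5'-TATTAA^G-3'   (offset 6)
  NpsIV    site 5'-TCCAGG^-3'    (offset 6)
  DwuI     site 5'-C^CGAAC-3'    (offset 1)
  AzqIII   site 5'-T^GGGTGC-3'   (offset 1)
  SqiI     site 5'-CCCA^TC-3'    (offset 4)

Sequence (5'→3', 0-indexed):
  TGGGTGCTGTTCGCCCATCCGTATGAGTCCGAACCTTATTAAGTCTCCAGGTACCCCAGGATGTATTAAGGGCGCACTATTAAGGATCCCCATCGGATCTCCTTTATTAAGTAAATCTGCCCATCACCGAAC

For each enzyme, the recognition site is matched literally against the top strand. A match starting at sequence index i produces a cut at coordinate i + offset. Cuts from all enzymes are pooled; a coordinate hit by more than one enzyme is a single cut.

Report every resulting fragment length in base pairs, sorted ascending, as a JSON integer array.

Per-enzyme occurrences:
  CdoV (TATTAAG, off=6): starts [36, 63, 77, 104] → cuts [42, 69, 83, 110]
  NpsIV (TCCAGG, off=6): starts [45] → cuts [51]
  DwuI (CCGAAC, off=1): starts [28, 126] → cuts [29, 127]
  AzqIII (TGGGTGC, off=1): starts [0] → cuts [1]
  SqiI (CCCATC, off=4): starts [13, 88, 119] → cuts [17, 92, 123]

Pooled cuts: [1, 17, 29, 42, 51, 69, 83, 92, 110, 123, 127]

Fragments:
  1→17: 16 bp
  17→29: 12 bp
  29→42: 13 bp
  42→51: 9 bp
  51→69: 18 bp
  69→83: 14 bp
  83→92: 9 bp
  92→110: 18 bp
  110→123: 13 bp
  123→127: 4 bp
  127→1 (wrap): 132-127+1 = 6 bp

[4,6,9,9,12,13,13,14,16,18,18]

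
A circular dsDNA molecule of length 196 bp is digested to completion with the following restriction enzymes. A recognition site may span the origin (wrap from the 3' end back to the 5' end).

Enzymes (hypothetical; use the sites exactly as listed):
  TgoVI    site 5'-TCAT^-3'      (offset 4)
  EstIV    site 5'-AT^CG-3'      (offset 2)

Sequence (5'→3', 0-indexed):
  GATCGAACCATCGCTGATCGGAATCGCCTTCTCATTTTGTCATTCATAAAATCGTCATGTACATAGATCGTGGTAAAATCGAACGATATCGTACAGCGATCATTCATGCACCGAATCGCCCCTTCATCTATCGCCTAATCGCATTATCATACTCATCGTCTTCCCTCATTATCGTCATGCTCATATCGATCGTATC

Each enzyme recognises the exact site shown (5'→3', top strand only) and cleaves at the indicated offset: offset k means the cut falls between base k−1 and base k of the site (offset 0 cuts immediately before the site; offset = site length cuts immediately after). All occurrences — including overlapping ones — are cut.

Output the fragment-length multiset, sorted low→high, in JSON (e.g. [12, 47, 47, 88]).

Per-enzyme occurrences:
  TgoVI TCAT/4: at [31, 39, 43, 54, 99, 103, 123, 146, 152, 165, 174, 180] ⇒ [35, 43, 47, 58, 103, 107, 127, 150, 156, 169, 178, 184]
  EstIV ATCG/2: at [1, 9, 16, 22, 50, 66, 77, 87, 114, 129, 137, 154, 170, 184, 188, 193] ⇒ [3, 11, 18, 24, 52, 68, 79, 89, 116, 131, 139, 156, 172, 186, 190, 195]

Pooled cuts: [3, 11, 18, 24, 35, 43, 47, 52, 58, 68, 79, 89, 103, 107, 116, 127, 131, 139, 150, 156, 169, 172, 178, 184, 186, 190, 195]

Fragments:
  3→11: 8 bp
  11→18: 7 bp
  18→24: 6 bp
  24→35: 11 bp
  35→43: 8 bp
  43→47: 4 bp
  47→52: 5 bp
  52→58: 6 bp
  58→68: 10 bp
  68→79: 11 bp
  79→89: 10 bp
  89→103: 14 bp
  103→107: 4 bp
  107→116: 9 bp
  116→127: 11 bp
  127→131: 4 bp
  131→139: 8 bp
  139→150: 11 bp
  150→156: 6 bp
  156→169: 13 bp
  169→172: 3 bp
  172→178: 6 bp
  178→184: 6 bp
  184→186: 2 bp
  186→190: 4 bp
  190→195: 5 bp
  195→3 (wrap): 196-195+3 = 4 bp

[2,3,4,4,4,4,4,5,5,6,6,6,6,6,7,8,8,8,9,10,10,11,11,11,11,13,14]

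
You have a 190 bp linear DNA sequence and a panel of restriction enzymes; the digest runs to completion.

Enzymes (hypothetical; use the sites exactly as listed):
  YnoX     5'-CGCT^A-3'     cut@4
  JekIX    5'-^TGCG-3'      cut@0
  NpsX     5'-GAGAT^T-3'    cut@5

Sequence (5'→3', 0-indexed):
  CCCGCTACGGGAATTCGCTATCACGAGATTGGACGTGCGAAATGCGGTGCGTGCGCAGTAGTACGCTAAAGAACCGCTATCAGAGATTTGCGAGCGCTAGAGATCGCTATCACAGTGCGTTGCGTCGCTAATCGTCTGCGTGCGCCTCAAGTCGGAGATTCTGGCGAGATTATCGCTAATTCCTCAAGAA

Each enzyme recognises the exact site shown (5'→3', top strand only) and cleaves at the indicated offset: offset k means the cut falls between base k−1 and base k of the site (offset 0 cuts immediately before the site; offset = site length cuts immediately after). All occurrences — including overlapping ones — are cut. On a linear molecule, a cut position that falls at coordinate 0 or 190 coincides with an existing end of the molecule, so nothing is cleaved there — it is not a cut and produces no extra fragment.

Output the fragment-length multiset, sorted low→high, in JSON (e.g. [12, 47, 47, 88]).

Site scan:
  YnoX CGCTA/4: at [2, 15, 63, 74, 94, 104, 125, 173] ⇒ [6, 19, 67, 78, 98, 108, 129, 177]
  JekIX TGCG/0: at [35, 42, 47, 51, 88, 115, 120, 136, 140] ⇒ [35, 42, 47, 51, 88, 115, 120, 136, 140]
  NpsX GAGATT/5: at [24, 82, 154, 165] ⇒ [29, 87, 159, 170]

All cut coordinates (distinct, sorted): [6, 19, 29, 35, 42, 47, 51, 67, 78, 87, 88, 98, 108, 115, 120, 129, 136, 140, 159, 170, 177]

Fragments:
  [0,6): 6 bp
  [6,19): 13 bp
  [19,29): 10 bp
  [29,35): 6 bp
  [35,42): 7 bp
  [42,47): 5 bp
  [47,51): 4 bp
  [51,67): 16 bp
  [67,78): 11 bp
  [78,87): 9 bp
  [87,88): 1 bp
  [88,98): 10 bp
  [98,108): 10 bp
  [108,115): 7 bp
  [115,120): 5 bp
  [120,129): 9 bp
  [129,136): 7 bp
  [136,140): 4 bp
  [140,159): 19 bp
  [159,170): 11 bp
  [170,177): 7 bp
  [177,190): 13 bp

[1,4,4,5,5,6,6,7,7,7,7,9,9,10,10,10,11,11,13,13,16,19]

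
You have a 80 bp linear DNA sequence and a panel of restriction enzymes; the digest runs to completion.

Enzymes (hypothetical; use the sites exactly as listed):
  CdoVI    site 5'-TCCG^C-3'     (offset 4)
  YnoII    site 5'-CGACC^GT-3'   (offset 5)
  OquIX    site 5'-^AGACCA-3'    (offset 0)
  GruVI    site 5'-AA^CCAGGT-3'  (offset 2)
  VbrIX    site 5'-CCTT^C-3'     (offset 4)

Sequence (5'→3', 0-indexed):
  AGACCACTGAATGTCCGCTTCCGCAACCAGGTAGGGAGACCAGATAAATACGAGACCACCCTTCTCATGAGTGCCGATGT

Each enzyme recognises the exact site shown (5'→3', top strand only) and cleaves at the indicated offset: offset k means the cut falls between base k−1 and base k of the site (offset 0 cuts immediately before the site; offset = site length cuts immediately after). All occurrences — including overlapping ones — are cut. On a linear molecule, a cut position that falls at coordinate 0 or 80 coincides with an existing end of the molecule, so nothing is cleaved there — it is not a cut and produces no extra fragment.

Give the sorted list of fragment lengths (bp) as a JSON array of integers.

[3,6,10,11,16,17,17]

Site scan:
  CdoVI TCCGC/4: at [13, 19] ⇒ [17, 23]
  YnoII (CGACCGT, off=5): no sites
  OquIX AGACCA/0: at [0, 36, 52] ⇒ [36, 52] (position 0 is a terminus of the linear molecule — no cut)
  GruVI AACCAGGT/2: at [24] ⇒ [26]
  VbrIX CCTTC/4: at [59] ⇒ [63]

All cut coordinates (distinct, sorted): [17, 23, 26, 36, 52, 63]

Fragment lengths:
  [0,17): 17 bp
  [17,23): 6 bp
  [23,26): 3 bp
  [26,36): 10 bp
  [36,52): 16 bp
  [52,63): 11 bp
  [63,80): 17 bp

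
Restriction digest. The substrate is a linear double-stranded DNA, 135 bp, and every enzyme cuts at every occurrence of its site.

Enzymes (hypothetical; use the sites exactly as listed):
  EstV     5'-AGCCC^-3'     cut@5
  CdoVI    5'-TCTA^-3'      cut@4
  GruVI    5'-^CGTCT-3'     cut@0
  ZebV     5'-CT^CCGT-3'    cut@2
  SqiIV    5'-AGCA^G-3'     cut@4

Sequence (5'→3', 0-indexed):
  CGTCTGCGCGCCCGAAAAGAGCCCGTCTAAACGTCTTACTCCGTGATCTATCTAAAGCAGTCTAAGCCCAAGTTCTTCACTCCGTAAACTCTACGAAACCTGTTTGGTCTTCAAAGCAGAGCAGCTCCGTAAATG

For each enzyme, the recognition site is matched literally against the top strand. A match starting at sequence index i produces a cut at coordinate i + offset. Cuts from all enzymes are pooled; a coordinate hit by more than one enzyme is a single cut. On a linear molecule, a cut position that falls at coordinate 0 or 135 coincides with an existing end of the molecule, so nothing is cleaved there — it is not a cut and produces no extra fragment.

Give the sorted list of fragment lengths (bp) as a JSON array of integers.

[1,2,3,4,5,5,5,5,5,9,9,10,12,12,23,25]

Site scan:
  EstV (AGCCC, off=5): starts [19, 64] → cuts [24, 69]
  CdoVI (TCTA, off=4): starts [25, 46, 50, 60, 89] → cuts [29, 50, 54, 64, 93]
  GruVI (CGTCT, off=0): starts [0, 23, 31] → cuts [23, 31] (position 0 is a terminus of the linear molecule — no cut)
  ZebV (CTCCGT, off=2): starts [38, 79, 124] → cuts [40, 81, 126]
  SqiIV (AGCAG, off=4): starts [55, 114, 119] → cuts [59, 118, 123]

All cut coordinates (distinct, sorted): [23, 24, 29, 31, 40, 50, 54, 59, 64, 69, 81, 93, 118, 123, 126]

Fragments:
  [0,23): 23 bp
  [23,24): 1 bp
  [24,29): 5 bp
  [29,31): 2 bp
  [31,40): 9 bp
  [40,50): 10 bp
  [50,54): 4 bp
  [54,59): 5 bp
  [59,64): 5 bp
  [64,69): 5 bp
  [69,81): 12 bp
  [81,93): 12 bp
  [93,118): 25 bp
  [118,123): 5 bp
  [123,126): 3 bp
  [126,135): 9 bp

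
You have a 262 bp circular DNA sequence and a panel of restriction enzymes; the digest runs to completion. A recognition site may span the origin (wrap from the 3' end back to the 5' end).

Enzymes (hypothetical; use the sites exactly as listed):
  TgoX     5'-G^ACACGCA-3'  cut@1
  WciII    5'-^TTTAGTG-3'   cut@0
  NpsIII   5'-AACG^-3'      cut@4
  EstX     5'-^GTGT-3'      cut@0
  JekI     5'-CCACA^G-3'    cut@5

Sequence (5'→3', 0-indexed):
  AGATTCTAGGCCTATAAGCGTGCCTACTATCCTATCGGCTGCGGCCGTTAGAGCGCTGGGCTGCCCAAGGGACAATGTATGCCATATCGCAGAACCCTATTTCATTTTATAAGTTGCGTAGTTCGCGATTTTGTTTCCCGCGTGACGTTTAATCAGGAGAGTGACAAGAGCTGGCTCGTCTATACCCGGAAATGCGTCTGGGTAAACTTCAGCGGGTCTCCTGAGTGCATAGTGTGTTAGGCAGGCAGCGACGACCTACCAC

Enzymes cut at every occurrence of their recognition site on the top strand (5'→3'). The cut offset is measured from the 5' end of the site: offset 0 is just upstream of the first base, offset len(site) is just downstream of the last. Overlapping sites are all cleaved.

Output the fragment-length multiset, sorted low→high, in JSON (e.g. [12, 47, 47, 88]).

[2,30,230]

Scan for sites:
  TgoX (GACACGCA, off=1): no sites
  WciII (TTTAGTG, off=0): no sites
  NpsIII (AACG, off=4): no sites
  EstX GTGT/0: at [231, 233] ⇒ [231, 233]
  JekI CCACAG/5: at [258] ⇒ [1]

Pooled cuts: [1, 231, 233]

Fragment lengths:
  1→231: 230 bp
  231→233: 2 bp
  233→1 (wrap): 262-233+1 = 30 bp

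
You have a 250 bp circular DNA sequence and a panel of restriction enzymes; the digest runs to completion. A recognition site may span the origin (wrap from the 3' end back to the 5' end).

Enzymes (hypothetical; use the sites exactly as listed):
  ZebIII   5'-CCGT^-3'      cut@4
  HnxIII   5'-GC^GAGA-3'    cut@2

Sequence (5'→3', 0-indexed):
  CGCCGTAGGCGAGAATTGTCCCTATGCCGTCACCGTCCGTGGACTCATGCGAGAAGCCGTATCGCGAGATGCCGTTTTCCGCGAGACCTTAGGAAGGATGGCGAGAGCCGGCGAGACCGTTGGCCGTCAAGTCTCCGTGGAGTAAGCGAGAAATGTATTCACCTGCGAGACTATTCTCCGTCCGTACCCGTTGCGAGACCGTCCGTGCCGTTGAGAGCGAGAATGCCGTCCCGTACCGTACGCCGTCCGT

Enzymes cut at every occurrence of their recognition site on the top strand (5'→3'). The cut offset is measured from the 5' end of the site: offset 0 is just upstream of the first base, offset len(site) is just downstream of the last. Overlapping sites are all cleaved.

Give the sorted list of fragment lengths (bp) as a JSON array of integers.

[3,4,4,4,4,4,5,5,5,5,6,6,6,7,7,7,7,8,8,9,10,10,10,10,11,11,15,19,20,20]

Scan for sites:
  ZebIII (CCGT, off=4): starts [2, 26, 32, 36, 56, 71, 116, 123, 134, 177, 181, 187, 198, 202, 207, 225, 230, 235, 242, 246] → cuts [0, 6, 30, 36, 40, 60, 75, 120, 127, 138, 181, 185, 191, 202, 206, 211, 229, 234, 239, 246]
  HnxIII (GCGAGA, off=2): starts [8, 48, 63, 80, 100, 110, 145, 164, 192, 216] → cuts [10, 50, 65, 82, 102, 112, 147, 166, 194, 218]

All cut coordinates (distinct, sorted): [0, 6, 10, 30, 36, 40, 50, 60, 65, 75, 82, 102, 112, 120, 127, 138, 147, 166, 181, 185, 191, 194, 202, 206, 211, 218, 229, 234, 239, 246]

Fragment lengths:
  0→6: 6 bp
  6→10: 4 bp
  10→30: 20 bp
  30→36: 6 bp
  36→40: 4 bp
  40→50: 10 bp
  50→60: 10 bp
  60→65: 5 bp
  65→75: 10 bp
  75→82: 7 bp
  82→102: 20 bp
  102→112: 10 bp
  112→120: 8 bp
  120→127: 7 bp
  127→138: 11 bp
  138→147: 9 bp
  147→166: 19 bp
  166→181: 15 bp
  181→185: 4 bp
  185→191: 6 bp
  191→194: 3 bp
  194→202: 8 bp
  202→206: 4 bp
  206→211: 5 bp
  211→218: 7 bp
  218→229: 11 bp
  229→234: 5 bp
  234→239: 5 bp
  239→246: 7 bp
  246→0 (wrap): 250-246+0 = 4 bp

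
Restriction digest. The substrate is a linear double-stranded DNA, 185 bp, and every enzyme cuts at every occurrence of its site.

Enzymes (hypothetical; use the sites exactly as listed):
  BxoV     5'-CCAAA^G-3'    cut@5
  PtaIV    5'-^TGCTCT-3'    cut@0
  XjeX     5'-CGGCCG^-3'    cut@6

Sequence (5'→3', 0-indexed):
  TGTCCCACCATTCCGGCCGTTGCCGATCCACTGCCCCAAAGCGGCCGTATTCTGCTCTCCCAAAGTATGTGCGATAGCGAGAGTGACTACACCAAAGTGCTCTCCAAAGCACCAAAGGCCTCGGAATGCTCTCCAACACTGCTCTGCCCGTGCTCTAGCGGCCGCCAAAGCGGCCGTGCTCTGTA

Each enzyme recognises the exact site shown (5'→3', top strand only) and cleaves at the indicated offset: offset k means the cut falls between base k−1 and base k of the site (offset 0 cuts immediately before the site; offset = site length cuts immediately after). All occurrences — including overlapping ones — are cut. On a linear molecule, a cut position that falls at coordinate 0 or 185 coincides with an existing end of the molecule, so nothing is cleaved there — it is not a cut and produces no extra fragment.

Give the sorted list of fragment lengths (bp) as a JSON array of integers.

Scan for sites:
  BxoV (CCAAAG, off=5): starts [35, 59, 91, 103, 111, 164] → cuts [40, 64, 96, 108, 116, 169]
  PtaIV (TGCTCT, off=0): starts [52, 97, 126, 139, 150, 176] → cuts [52, 97, 126, 139, 150, 176]
  XjeX (CGGCCG, off=6): starts [13, 41, 158, 170] → cuts [19, 47, 164, 176]

All cut coordinates (distinct, sorted): [19, 40, 47, 52, 64, 96, 97, 108, 116, 126, 139, 150, 164, 169, 176]

Fragments:
  [0,19): 19 bp
  [19,40): 21 bp
  [40,47): 7 bp
  [47,52): 5 bp
  [52,64): 12 bp
  [64,96): 32 bp
  [96,97): 1 bp
  [97,108): 11 bp
  [108,116): 8 bp
  [116,126): 10 bp
  [126,139): 13 bp
  [139,150): 11 bp
  [150,164): 14 bp
  [164,169): 5 bp
  [169,176): 7 bp
  [176,185): 9 bp

[1,5,5,7,7,8,9,10,11,11,12,13,14,19,21,32]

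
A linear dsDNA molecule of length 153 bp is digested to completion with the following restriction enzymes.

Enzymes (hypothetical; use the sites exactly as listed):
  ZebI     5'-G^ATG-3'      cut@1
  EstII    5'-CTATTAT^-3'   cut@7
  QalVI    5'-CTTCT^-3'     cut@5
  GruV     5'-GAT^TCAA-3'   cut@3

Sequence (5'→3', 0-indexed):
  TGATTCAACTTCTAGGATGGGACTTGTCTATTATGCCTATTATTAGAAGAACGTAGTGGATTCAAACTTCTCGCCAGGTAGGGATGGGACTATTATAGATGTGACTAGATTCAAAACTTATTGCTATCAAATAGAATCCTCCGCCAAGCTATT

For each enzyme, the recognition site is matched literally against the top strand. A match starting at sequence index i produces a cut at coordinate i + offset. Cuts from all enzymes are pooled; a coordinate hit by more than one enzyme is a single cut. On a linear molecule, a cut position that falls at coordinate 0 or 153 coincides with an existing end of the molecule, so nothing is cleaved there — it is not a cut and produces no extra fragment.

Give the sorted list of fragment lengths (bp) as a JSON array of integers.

[2,3,4,9,9,10,12,12,13,18,18,43]

Scan for sites:
  ZebI GATG/1: at [15, 82, 97] ⇒ [16, 83, 98]
  EstII CTATTAT/7: at [27, 36, 89] ⇒ [34, 43, 96]
  QalVI CTTCT/5: at [8, 66] ⇒ [13, 71]
  GruV GATTCAA/3: at [1, 58, 107] ⇒ [4, 61, 110]

All cut coordinates (distinct, sorted): [4, 13, 16, 34, 43, 61, 71, 83, 96, 98, 110]

Fragments:
  [0,4): 4 bp
  [4,13): 9 bp
  [13,16): 3 bp
  [16,34): 18 bp
  [34,43): 9 bp
  [43,61): 18 bp
  [61,71): 10 bp
  [71,83): 12 bp
  [83,96): 13 bp
  [96,98): 2 bp
  [98,110): 12 bp
  [110,153): 43 bp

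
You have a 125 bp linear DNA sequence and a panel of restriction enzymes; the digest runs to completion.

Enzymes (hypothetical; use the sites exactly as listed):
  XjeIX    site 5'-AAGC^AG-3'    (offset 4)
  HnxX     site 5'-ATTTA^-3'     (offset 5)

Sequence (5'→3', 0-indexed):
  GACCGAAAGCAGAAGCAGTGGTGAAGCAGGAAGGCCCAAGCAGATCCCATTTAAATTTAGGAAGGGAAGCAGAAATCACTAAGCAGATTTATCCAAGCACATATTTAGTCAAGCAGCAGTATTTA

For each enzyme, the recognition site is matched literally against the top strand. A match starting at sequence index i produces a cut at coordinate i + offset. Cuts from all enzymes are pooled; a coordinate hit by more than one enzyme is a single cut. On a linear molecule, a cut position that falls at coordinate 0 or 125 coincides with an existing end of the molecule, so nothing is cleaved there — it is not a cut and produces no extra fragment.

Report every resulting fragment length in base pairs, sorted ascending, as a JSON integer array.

[6,6,7,7,10,11,11,11,12,14,14,16]

Scan for sites:
  XjeIX (AAGCAG, off=4): starts [6, 12, 23, 37, 66, 80, 110] → cuts [10, 16, 27, 41, 70, 84, 114]
  HnxX (ATTTA, off=5): starts [48, 54, 86, 102, 120] → cuts [53, 59, 91, 107] (position 125 is a terminus of the linear molecule — no cut)

All cut coordinates (distinct, sorted): [10, 16, 27, 41, 53, 59, 70, 84, 91, 107, 114]

Fragment lengths:
  [0,10): 10 bp
  [10,16): 6 bp
  [16,27): 11 bp
  [27,41): 14 bp
  [41,53): 12 bp
  [53,59): 6 bp
  [59,70): 11 bp
  [70,84): 14 bp
  [84,91): 7 bp
  [91,107): 16 bp
  [107,114): 7 bp
  [114,125): 11 bp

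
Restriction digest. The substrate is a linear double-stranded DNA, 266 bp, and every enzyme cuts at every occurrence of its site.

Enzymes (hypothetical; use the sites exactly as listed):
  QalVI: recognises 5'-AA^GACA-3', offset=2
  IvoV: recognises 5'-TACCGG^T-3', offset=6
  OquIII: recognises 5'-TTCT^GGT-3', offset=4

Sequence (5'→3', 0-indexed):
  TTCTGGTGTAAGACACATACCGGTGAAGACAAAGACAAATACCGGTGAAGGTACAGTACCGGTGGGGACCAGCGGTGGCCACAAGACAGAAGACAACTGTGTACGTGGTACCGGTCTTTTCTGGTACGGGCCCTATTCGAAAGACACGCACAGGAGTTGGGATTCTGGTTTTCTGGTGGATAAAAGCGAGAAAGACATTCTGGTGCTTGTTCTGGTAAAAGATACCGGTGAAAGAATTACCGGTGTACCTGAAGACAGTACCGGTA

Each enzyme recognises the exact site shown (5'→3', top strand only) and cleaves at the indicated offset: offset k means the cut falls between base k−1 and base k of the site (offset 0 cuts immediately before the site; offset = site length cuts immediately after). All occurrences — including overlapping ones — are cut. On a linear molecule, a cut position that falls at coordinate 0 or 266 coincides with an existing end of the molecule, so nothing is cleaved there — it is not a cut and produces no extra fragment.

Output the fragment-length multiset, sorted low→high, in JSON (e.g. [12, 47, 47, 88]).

[2,4,4,6,7,7,8,8,8,10,11,12,12,12,15,15,17,19,20,22,23,24]

Site scan:
  QalVI AAGACA/2: at [9, 25, 31, 82, 89, 140, 191, 251] ⇒ [11, 27, 33, 84, 91, 142, 193, 253]
  IvoV TACCGGT/6: at [17, 39, 56, 108, 222, 237, 258] ⇒ [23, 45, 62, 114, 228, 243, 264]
  OquIII TTCTGGT/4: at [0, 118, 162, 170, 197, 209] ⇒ [4, 122, 166, 174, 201, 213]

All cut coordinates (distinct, sorted): [4, 11, 23, 27, 33, 45, 62, 84, 91, 114, 122, 142, 166, 174, 193, 201, 213, 228, 243, 253, 264]

Fragment lengths:
  [0,4): 4 bp
  [4,11): 7 bp
  [11,23): 12 bp
  [23,27): 4 bp
  [27,33): 6 bp
  [33,45): 12 bp
  [45,62): 17 bp
  [62,84): 22 bp
  [84,91): 7 bp
  [91,114): 23 bp
  [114,122): 8 bp
  [122,142): 20 bp
  [142,166): 24 bp
  [166,174): 8 bp
  [174,193): 19 bp
  [193,201): 8 bp
  [201,213): 12 bp
  [213,228): 15 bp
  [228,243): 15 bp
  [243,253): 10 bp
  [253,264): 11 bp
  [264,266): 2 bp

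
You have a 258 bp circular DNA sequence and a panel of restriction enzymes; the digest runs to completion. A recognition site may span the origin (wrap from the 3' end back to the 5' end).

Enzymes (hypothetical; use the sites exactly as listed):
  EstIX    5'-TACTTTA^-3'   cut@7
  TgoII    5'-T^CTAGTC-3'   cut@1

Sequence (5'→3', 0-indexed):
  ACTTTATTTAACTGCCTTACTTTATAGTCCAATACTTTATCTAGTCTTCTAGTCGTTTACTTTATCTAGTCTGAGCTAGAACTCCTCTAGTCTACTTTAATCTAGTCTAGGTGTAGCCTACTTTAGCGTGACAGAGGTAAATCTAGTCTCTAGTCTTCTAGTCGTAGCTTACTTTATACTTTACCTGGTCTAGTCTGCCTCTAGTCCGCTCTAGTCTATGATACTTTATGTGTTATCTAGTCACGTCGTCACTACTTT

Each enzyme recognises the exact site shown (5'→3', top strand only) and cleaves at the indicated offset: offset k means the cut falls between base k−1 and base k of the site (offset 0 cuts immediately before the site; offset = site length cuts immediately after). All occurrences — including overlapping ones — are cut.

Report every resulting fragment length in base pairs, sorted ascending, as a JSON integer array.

[1,1,2,5,6,7,7,8,8,8,10,11,13,15,16,17,18,18,19,21,23,24]

Scan for sites:
  EstIX TACTTTA/7: at [17, 32, 57, 92, 118, 169, 176, 221, 252, 257] ⇒ [1, 6, 24, 39, 64, 99, 125, 176, 183, 228]
  TgoII TCTAGTC/1: at [39, 47, 64, 85, 100, 141, 148, 156, 188, 199, 209, 235] ⇒ [40, 48, 65, 86, 101, 142, 149, 157, 189, 200, 210, 236]

All cut coordinates (distinct, sorted): [1, 6, 24, 39, 40, 48, 64, 65, 86, 99, 101, 125, 142, 149, 157, 176, 183, 189, 200, 210, 228, 236]

Fragments:
  1→6: 5 bp
  6→24: 18 bp
  24→39: 15 bp
  39→40: 1 bp
  40→48: 8 bp
  48→64: 16 bp
  64→65: 1 bp
  65→86: 21 bp
  86→99: 13 bp
  99→101: 2 bp
  101→125: 24 bp
  125→142: 17 bp
  142→149: 7 bp
  149→157: 8 bp
  157→176: 19 bp
  176→183: 7 bp
  183→189: 6 bp
  189→200: 11 bp
  200→210: 10 bp
  210→228: 18 bp
  228→236: 8 bp
  236→1 (wrap): 258-236+1 = 23 bp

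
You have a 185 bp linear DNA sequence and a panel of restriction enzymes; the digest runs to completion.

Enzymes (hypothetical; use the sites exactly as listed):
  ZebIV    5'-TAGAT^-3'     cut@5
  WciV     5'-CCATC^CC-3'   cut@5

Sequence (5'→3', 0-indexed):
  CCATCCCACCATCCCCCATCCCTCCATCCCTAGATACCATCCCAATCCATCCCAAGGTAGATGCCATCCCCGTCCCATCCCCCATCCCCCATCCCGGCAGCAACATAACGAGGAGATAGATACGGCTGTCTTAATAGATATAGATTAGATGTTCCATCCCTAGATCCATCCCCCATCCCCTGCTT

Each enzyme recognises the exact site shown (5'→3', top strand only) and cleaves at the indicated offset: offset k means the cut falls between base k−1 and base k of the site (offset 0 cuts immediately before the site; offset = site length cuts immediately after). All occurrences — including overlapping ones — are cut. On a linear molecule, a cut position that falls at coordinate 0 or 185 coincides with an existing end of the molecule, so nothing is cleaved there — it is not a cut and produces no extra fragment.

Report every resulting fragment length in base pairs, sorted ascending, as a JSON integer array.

Per-enzyme occurrences:
  ZebIV (TAGAT, off=5): starts [30, 57, 116, 134, 140, 145, 160] → cuts [35, 62, 121, 139, 145, 150, 165]
  WciV (CCATCCC, off=5): starts [0, 8, 15, 23, 36, 46, 63, 74, 81, 88, 153, 165, 172] → cuts [5, 13, 20, 28, 41, 51, 68, 79, 86, 93, 158, 170, 177]

All cut coordinates (distinct, sorted): [5, 13, 20, 28, 35, 41, 51, 62, 68, 79, 86, 93, 121, 139, 145, 150, 158, 165, 170, 177]

Fragments:
  [0,5): 5 bp
  [5,13): 8 bp
  [13,20): 7 bp
  [20,28): 8 bp
  [28,35): 7 bp
  [35,41): 6 bp
  [41,51): 10 bp
  [51,62): 11 bp
  [62,68): 6 bp
  [68,79): 11 bp
  [79,86): 7 bp
  [86,93): 7 bp
  [93,121): 28 bp
  [121,139): 18 bp
  [139,145): 6 bp
  [145,150): 5 bp
  [150,158): 8 bp
  [158,165): 7 bp
  [165,170): 5 bp
  [170,177): 7 bp
  [177,185): 8 bp

[5,5,5,6,6,6,7,7,7,7,7,7,8,8,8,8,10,11,11,18,28]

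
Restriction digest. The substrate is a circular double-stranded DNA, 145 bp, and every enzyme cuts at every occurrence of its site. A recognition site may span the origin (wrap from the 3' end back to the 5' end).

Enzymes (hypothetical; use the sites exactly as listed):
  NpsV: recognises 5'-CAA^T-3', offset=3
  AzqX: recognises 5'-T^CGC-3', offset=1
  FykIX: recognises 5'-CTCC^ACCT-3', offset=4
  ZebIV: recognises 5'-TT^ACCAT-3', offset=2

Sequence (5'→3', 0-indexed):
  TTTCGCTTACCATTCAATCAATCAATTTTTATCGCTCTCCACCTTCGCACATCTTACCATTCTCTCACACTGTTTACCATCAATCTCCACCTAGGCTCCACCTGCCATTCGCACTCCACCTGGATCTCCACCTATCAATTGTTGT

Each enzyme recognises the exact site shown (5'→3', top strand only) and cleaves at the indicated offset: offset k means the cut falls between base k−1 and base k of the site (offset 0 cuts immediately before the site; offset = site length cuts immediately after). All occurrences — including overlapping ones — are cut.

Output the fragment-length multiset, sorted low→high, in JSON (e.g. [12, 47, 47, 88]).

[4,4,5,5,5,7,8,8,8,9,9,10,10,10,11,12,20]

Site scan:
  NpsV CAAT/3: at [14, 18, 22, 80, 135] ⇒ [17, 21, 25, 83, 138]
  AzqX TCGC/1: at [2, 31, 44, 108] ⇒ [3, 32, 45, 109]
  FykIX CTCCACCT/4: at [36, 84, 95, 113, 125] ⇒ [40, 88, 99, 117, 129]
  ZebIV TTACCAT/2: at [6, 53, 73] ⇒ [8, 55, 75]

Pooled cuts: [3, 8, 17, 21, 25, 32, 40, 45, 55, 75, 83, 88, 99, 109, 117, 129, 138]

Fragments:
  3→8: 5 bp
  8→17: 9 bp
  17→21: 4 bp
  21→25: 4 bp
  25→32: 7 bp
  32→40: 8 bp
  40→45: 5 bp
  45→55: 10 bp
  55→75: 20 bp
  75→83: 8 bp
  83→88: 5 bp
  88→99: 11 bp
  99→109: 10 bp
  109→117: 8 bp
  117→129: 12 bp
  129→138: 9 bp
  138→3 (wrap): 145-138+3 = 10 bp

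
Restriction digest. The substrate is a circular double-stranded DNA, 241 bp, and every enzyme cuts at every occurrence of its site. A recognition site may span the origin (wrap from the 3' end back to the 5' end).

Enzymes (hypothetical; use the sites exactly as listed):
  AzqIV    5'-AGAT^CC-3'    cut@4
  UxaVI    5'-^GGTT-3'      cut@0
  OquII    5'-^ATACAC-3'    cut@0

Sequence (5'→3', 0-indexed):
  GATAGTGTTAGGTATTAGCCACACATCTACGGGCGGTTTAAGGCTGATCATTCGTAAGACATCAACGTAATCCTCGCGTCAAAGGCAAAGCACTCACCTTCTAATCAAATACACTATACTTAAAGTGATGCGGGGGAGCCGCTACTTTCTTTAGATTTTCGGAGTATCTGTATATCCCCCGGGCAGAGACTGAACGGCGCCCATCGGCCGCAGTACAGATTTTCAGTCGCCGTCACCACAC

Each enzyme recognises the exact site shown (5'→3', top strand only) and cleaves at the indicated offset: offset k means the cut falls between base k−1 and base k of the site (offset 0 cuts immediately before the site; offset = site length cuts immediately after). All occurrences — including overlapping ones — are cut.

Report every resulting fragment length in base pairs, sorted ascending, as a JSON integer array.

[74,167]

Scan for sites:
  AzqIV (AGATCC, off=4): no sites
  UxaVI GGTT/0: at [34] ⇒ [34]
  OquII ATACAC/0: at [108] ⇒ [108]

Pooled cuts: [34, 108]

Fragment lengths:
  34→108: 74 bp
  108→34 (wrap): 241-108+34 = 167 bp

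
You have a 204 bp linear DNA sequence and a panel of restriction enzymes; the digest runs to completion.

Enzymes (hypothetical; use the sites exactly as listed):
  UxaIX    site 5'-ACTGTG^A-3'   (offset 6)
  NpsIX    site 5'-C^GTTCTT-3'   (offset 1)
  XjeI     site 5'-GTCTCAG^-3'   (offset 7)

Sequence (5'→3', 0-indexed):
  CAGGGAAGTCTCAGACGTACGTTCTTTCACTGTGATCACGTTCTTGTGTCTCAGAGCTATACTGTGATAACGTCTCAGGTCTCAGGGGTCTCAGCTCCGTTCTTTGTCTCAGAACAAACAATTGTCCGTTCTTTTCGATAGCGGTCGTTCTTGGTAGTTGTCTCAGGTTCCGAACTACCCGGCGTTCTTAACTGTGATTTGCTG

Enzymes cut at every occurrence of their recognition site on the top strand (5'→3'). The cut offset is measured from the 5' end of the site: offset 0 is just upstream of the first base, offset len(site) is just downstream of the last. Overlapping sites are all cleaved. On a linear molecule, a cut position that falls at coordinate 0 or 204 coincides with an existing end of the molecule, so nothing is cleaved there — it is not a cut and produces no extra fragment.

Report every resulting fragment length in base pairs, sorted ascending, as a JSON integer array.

Per-enzyme occurrences:
  UxaIX (ACTGTGA, off=6): starts [28, 60, 190] → cuts [34, 66, 196]
  NpsIX (CGTTCTT, off=1): starts [19, 38, 97, 126, 145, 182] → cuts [20, 39, 98, 127, 146, 183]
  XjeI (GTCTCAG, off=7): starts [7, 47, 71, 78, 87, 105, 159] → cuts [14, 54, 78, 85, 94, 112, 166]

Pooled cuts: [14, 20, 34, 39, 54, 66, 78, 85, 94, 98, 112, 127, 146, 166, 183, 196]

Fragments:
  [0,14): 14 bp
  [14,20): 6 bp
  [20,34): 14 bp
  [34,39): 5 bp
  [39,54): 15 bp
  [54,66): 12 bp
  [66,78): 12 bp
  [78,85): 7 bp
  [85,94): 9 bp
  [94,98): 4 bp
  [98,112): 14 bp
  [112,127): 15 bp
  [127,146): 19 bp
  [146,166): 20 bp
  [166,183): 17 bp
  [183,196): 13 bp
  [196,204): 8 bp

[4,5,6,7,8,9,12,12,13,14,14,14,15,15,17,19,20]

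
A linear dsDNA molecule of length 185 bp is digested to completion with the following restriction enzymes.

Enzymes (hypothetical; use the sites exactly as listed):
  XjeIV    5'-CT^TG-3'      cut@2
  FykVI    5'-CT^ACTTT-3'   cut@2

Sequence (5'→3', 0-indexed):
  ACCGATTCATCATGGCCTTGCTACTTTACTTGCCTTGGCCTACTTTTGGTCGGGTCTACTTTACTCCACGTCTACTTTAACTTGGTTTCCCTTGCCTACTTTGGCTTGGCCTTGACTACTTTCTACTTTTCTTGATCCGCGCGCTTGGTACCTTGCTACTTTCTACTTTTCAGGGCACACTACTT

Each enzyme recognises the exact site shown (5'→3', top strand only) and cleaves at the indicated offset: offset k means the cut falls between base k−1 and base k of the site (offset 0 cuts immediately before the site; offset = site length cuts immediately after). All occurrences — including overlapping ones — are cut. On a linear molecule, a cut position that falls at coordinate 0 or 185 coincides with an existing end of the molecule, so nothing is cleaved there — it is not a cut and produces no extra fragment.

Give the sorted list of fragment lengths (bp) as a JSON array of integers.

[4,4,5,5,5,6,6,7,7,8,8,8,9,9,10,13,16,16,18,21]

Per-enzyme occurrences:
  XjeIV CTTG/2: at [16, 28, 33, 80, 90, 104, 110, 130, 143, 151] ⇒ [18, 30, 35, 82, 92, 106, 112, 132, 145, 153]
  FykVI CTACTTT/2: at [20, 39, 55, 71, 95, 115, 122, 155, 162] ⇒ [22, 41, 57, 73, 97, 117, 124, 157, 164]

All cut coordinates (distinct, sorted): [18, 22, 30, 35, 41, 57, 73, 82, 92, 97, 106, 112, 117, 124, 132, 145, 153, 157, 164]

Fragments:
  [0,18): 18 bp
  [18,22): 4 bp
  [22,30): 8 bp
  [30,35): 5 bp
  [35,41): 6 bp
  [41,57): 16 bp
  [57,73): 16 bp
  [73,82): 9 bp
  [82,92): 10 bp
  [92,97): 5 bp
  [97,106): 9 bp
  [106,112): 6 bp
  [112,117): 5 bp
  [117,124): 7 bp
  [124,132): 8 bp
  [132,145): 13 bp
  [145,153): 8 bp
  [153,157): 4 bp
  [157,164): 7 bp
  [164,185): 21 bp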